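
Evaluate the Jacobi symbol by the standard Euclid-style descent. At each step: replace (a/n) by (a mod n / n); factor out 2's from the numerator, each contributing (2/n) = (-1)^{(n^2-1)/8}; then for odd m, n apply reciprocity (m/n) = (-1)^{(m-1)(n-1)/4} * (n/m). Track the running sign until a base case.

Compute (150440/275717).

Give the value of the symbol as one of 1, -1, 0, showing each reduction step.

-1

150440 = 2^3·18805; (2/275717) = -1 since 275717 mod 8 = 5, so (150440/275717) = (-1)^3·(18805/275717); sign now -1
reciprocity: (18805/275717) = +1·(275717/18805) since 18805 mod 4 = 1, 275717 mod 4 = 1; sign now -1
(275717/18805) = (12447/18805)   [reduce mod 18805]
reciprocity: (12447/18805) = +1·(18805/12447) since 12447 mod 4 = 3, 18805 mod 4 = 1; sign now -1
(18805/12447) = (6358/12447)   [reduce mod 12447]
6358 = 2^1·3179; (2/12447) = +1 since 12447 mod 8 = 7, so (6358/12447) = (+1)^1·(3179/12447); sign now -1
reciprocity: (3179/12447) = -1·(12447/3179) since 3179 mod 4 = 3, 12447 mod 4 = 3; sign now +1
(12447/3179) = (2910/3179)   [reduce mod 3179]
2910 = 2^1·1455; (2/3179) = -1 since 3179 mod 8 = 3, so (2910/3179) = (-1)^1·(1455/3179); sign now -1
reciprocity: (1455/3179) = -1·(3179/1455) since 1455 mod 4 = 3, 3179 mod 4 = 3; sign now +1
(3179/1455) = (269/1455)   [reduce mod 1455]
reciprocity: (269/1455) = +1·(1455/269) since 269 mod 4 = 1, 1455 mod 4 = 3; sign now +1
(1455/269) = (110/269)   [reduce mod 269]
110 = 2^1·55; (2/269) = -1 since 269 mod 8 = 5, so (110/269) = (-1)^1·(55/269); sign now -1
reciprocity: (55/269) = +1·(269/55) since 55 mod 4 = 3, 269 mod 4 = 1; sign now -1
(269/55) = (49/55)   [reduce mod 55]
reciprocity: (49/55) = +1·(55/49) since 49 mod 4 = 1, 55 mod 4 = 3; sign now -1
(55/49) = (6/49)   [reduce mod 49]
6 = 2^1·3; (2/49) = +1 since 49 mod 8 = 1, so (6/49) = (+1)^1·(3/49); sign now -1
reciprocity: (3/49) = +1·(49/3) since 3 mod 4 = 3, 49 mod 4 = 1; sign now -1
(49/3) = (1/3)   [reduce mod 3]
(1/3) = 1; final value = sign = -1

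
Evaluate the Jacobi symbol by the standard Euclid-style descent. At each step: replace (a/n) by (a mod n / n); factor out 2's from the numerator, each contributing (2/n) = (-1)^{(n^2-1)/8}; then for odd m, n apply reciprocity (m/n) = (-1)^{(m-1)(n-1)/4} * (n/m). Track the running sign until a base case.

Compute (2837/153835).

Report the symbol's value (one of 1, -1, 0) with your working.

reciprocity: (2837/153835) = +1·(153835/2837) since 2837 mod 4 = 1, 153835 mod 4 = 3; sign now +1
(153835/2837) = (637/2837)   [reduce mod 2837]
reciprocity: (637/2837) = +1·(2837/637) since 637 mod 4 = 1, 2837 mod 4 = 1; sign now +1
(2837/637) = (289/637)   [reduce mod 637]
reciprocity: (289/637) = +1·(637/289) since 289 mod 4 = 1, 637 mod 4 = 1; sign now +1
(637/289) = (59/289)   [reduce mod 289]
reciprocity: (59/289) = +1·(289/59) since 59 mod 4 = 3, 289 mod 4 = 1; sign now +1
(289/59) = (53/59)   [reduce mod 59]
reciprocity: (53/59) = +1·(59/53) since 53 mod 4 = 1, 59 mod 4 = 3; sign now +1
(59/53) = (6/53)   [reduce mod 53]
6 = 2^1·3; (2/53) = -1 since 53 mod 8 = 5, so (6/53) = (-1)^1·(3/53); sign now -1
reciprocity: (3/53) = +1·(53/3) since 3 mod 4 = 3, 53 mod 4 = 1; sign now -1
(53/3) = (2/3)   [reduce mod 3]
2 = 2^1·1; (2/3) = -1 since 3 mod 8 = 3, so (2/3) = (-1)^1·(1/3); sign now +1
(1/3) = 1; final value = sign = +1

1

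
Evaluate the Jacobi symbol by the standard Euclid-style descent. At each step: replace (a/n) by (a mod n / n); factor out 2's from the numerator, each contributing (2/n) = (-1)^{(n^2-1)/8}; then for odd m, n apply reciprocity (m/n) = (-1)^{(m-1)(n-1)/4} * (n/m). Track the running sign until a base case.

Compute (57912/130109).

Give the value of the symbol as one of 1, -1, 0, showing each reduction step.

factor out 2^3: 57912 = 2^3·7239; with 130109 mod 8 = 5, (2/130109) = -1; sign now -1; continue with (7239/130109)
flip (7239/130109) -> (130109/7239): both odd, 7239 mod 4 = 3, 130109 mod 4 = 1, so the flip contributes +1; sign now -1
(130109/7239): 130109 mod 7239 = 7046, so (130109/7239) = (7046/7239)
factor out 2^1: 7046 = 2^1·3523; with 7239 mod 8 = 7, (2/7239) = +1; sign now -1; continue with (3523/7239)
flip (3523/7239) -> (7239/3523): both odd, 3523 mod 4 = 3, 7239 mod 4 = 3, so the flip contributes -1; sign now +1
(7239/3523): 7239 mod 3523 = 193, so (7239/3523) = (193/3523)
flip (193/3523) -> (3523/193): both odd, 193 mod 4 = 1, 3523 mod 4 = 3, so the flip contributes +1; sign now +1
(3523/193): 3523 mod 193 = 49, so (3523/193) = (49/193)
flip (49/193) -> (193/49): both odd, 49 mod 4 = 1, 193 mod 4 = 1, so the flip contributes +1; sign now +1
(193/49): 193 mod 49 = 46, so (193/49) = (46/49)
factor out 2^1: 46 = 2^1·23; with 49 mod 8 = 1, (2/49) = +1; sign now +1; continue with (23/49)
flip (23/49) -> (49/23): both odd, 23 mod 4 = 3, 49 mod 4 = 1, so the flip contributes +1; sign now +1
(49/23): 49 mod 23 = 3, so (49/23) = (3/23)
flip (3/23) -> (23/3): both odd, 3 mod 4 = 3, 23 mod 4 = 3, so the flip contributes -1; sign now -1
(23/3): 23 mod 3 = 2, so (23/3) = (2/3)
factor out 2^1: 2 = 2^1·1; with 3 mod 8 = 3, (2/3) = -1; sign now +1; continue with (1/3)
reached (1/3) = 1, so the symbol is +1

1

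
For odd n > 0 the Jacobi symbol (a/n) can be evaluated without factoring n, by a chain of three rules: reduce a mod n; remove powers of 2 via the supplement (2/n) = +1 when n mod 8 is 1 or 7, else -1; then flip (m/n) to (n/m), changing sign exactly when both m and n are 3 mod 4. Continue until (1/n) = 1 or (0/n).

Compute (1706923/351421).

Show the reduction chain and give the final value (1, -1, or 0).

-1

(1706923/351421): 1706923 mod 351421 = 301239, so (1706923/351421) = (301239/351421)
flip (301239/351421) -> (351421/301239): both odd, 301239 mod 4 = 3, 351421 mod 4 = 1, so the flip contributes +1; sign now +1
(351421/301239): 351421 mod 301239 = 50182, so (351421/301239) = (50182/301239)
factor out 2^1: 50182 = 2^1·25091; with 301239 mod 8 = 7, (2/301239) = +1; sign now +1; continue with (25091/301239)
flip (25091/301239) -> (301239/25091): both odd, 25091 mod 4 = 3, 301239 mod 4 = 3, so the flip contributes -1; sign now -1
(301239/25091): 301239 mod 25091 = 147, so (301239/25091) = (147/25091)
flip (147/25091) -> (25091/147): both odd, 147 mod 4 = 3, 25091 mod 4 = 3, so the flip contributes -1; sign now +1
(25091/147): 25091 mod 147 = 101, so (25091/147) = (101/147)
flip (101/147) -> (147/101): both odd, 101 mod 4 = 1, 147 mod 4 = 3, so the flip contributes +1; sign now +1
(147/101): 147 mod 101 = 46, so (147/101) = (46/101)
factor out 2^1: 46 = 2^1·23; with 101 mod 8 = 5, (2/101) = -1; sign now -1; continue with (23/101)
flip (23/101) -> (101/23): both odd, 23 mod 4 = 3, 101 mod 4 = 1, so the flip contributes +1; sign now -1
(101/23): 101 mod 23 = 9, so (101/23) = (9/23)
flip (9/23) -> (23/9): both odd, 9 mod 4 = 1, 23 mod 4 = 3, so the flip contributes +1; sign now -1
(23/9): 23 mod 9 = 5, so (23/9) = (5/9)
flip (5/9) -> (9/5): both odd, 5 mod 4 = 1, 9 mod 4 = 1, so the flip contributes +1; sign now -1
(9/5): 9 mod 5 = 4, so (9/5) = (4/5)
factor out 2^2: 4 = 2^2·1; with 5 mod 8 = 5, (2/5) = -1; sign now -1; continue with (1/5)
reached (1/5) = 1, so the symbol is -1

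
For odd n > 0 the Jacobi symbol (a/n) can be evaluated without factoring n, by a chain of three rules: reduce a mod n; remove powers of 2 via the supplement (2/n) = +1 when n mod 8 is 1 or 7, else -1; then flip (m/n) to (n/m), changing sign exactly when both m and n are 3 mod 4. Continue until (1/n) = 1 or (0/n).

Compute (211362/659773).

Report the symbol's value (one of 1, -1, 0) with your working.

factor out 2^1: 211362 = 2^1·105681; with 659773 mod 8 = 5, (2/659773) = -1; sign now -1; continue with (105681/659773)
flip (105681/659773) -> (659773/105681): both odd, 105681 mod 4 = 1, 659773 mod 4 = 1, so the flip contributes +1; sign now -1
(659773/105681): 659773 mod 105681 = 25687, so (659773/105681) = (25687/105681)
flip (25687/105681) -> (105681/25687): both odd, 25687 mod 4 = 3, 105681 mod 4 = 1, so the flip contributes +1; sign now -1
(105681/25687): 105681 mod 25687 = 2933, so (105681/25687) = (2933/25687)
flip (2933/25687) -> (25687/2933): both odd, 2933 mod 4 = 1, 25687 mod 4 = 3, so the flip contributes +1; sign now -1
(25687/2933): 25687 mod 2933 = 2223, so (25687/2933) = (2223/2933)
flip (2223/2933) -> (2933/2223): both odd, 2223 mod 4 = 3, 2933 mod 4 = 1, so the flip contributes +1; sign now -1
(2933/2223): 2933 mod 2223 = 710, so (2933/2223) = (710/2223)
factor out 2^1: 710 = 2^1·355; with 2223 mod 8 = 7, (2/2223) = +1; sign now -1; continue with (355/2223)
flip (355/2223) -> (2223/355): both odd, 355 mod 4 = 3, 2223 mod 4 = 3, so the flip contributes -1; sign now +1
(2223/355): 2223 mod 355 = 93, so (2223/355) = (93/355)
flip (93/355) -> (355/93): both odd, 93 mod 4 = 1, 355 mod 4 = 3, so the flip contributes +1; sign now +1
(355/93): 355 mod 93 = 76, so (355/93) = (76/93)
factor out 2^2: 76 = 2^2·19; with 93 mod 8 = 5, (2/93) = -1; sign now +1; continue with (19/93)
flip (19/93) -> (93/19): both odd, 19 mod 4 = 3, 93 mod 4 = 1, so the flip contributes +1; sign now +1
(93/19): 93 mod 19 = 17, so (93/19) = (17/19)
flip (17/19) -> (19/17): both odd, 17 mod 4 = 1, 19 mod 4 = 3, so the flip contributes +1; sign now +1
(19/17): 19 mod 17 = 2, so (19/17) = (2/17)
factor out 2^1: 2 = 2^1·1; with 17 mod 8 = 1, (2/17) = +1; sign now +1; continue with (1/17)
reached (1/17) = 1, so the symbol is +1

1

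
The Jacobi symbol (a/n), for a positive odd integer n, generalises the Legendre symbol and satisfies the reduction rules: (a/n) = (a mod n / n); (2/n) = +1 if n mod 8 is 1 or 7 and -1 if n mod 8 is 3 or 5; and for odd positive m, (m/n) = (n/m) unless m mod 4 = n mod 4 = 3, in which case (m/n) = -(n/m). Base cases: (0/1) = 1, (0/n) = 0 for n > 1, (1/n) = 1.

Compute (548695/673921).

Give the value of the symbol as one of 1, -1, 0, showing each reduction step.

1

reciprocity: (548695/673921) = +1·(673921/548695) since 548695 mod 4 = 3, 673921 mod 4 = 1; sign now +1
(673921/548695) = (125226/548695)   [reduce mod 548695]
125226 = 2^1·62613; (2/548695) = +1 since 548695 mod 8 = 7, so (125226/548695) = (+1)^1·(62613/548695); sign now +1
reciprocity: (62613/548695) = +1·(548695/62613) since 62613 mod 4 = 1, 548695 mod 4 = 3; sign now +1
(548695/62613) = (47791/62613)   [reduce mod 62613]
reciprocity: (47791/62613) = +1·(62613/47791) since 47791 mod 4 = 3, 62613 mod 4 = 1; sign now +1
(62613/47791) = (14822/47791)   [reduce mod 47791]
14822 = 2^1·7411; (2/47791) = +1 since 47791 mod 8 = 7, so (14822/47791) = (+1)^1·(7411/47791); sign now +1
reciprocity: (7411/47791) = -1·(47791/7411) since 7411 mod 4 = 3, 47791 mod 4 = 3; sign now -1
(47791/7411) = (3325/7411)   [reduce mod 7411]
reciprocity: (3325/7411) = +1·(7411/3325) since 3325 mod 4 = 1, 7411 mod 4 = 3; sign now -1
(7411/3325) = (761/3325)   [reduce mod 3325]
reciprocity: (761/3325) = +1·(3325/761) since 761 mod 4 = 1, 3325 mod 4 = 1; sign now -1
(3325/761) = (281/761)   [reduce mod 761]
reciprocity: (281/761) = +1·(761/281) since 281 mod 4 = 1, 761 mod 4 = 1; sign now -1
(761/281) = (199/281)   [reduce mod 281]
reciprocity: (199/281) = +1·(281/199) since 199 mod 4 = 3, 281 mod 4 = 1; sign now -1
(281/199) = (82/199)   [reduce mod 199]
82 = 2^1·41; (2/199) = +1 since 199 mod 8 = 7, so (82/199) = (+1)^1·(41/199); sign now -1
reciprocity: (41/199) = +1·(199/41) since 41 mod 4 = 1, 199 mod 4 = 3; sign now -1
(199/41) = (35/41)   [reduce mod 41]
reciprocity: (35/41) = +1·(41/35) since 35 mod 4 = 3, 41 mod 4 = 1; sign now -1
(41/35) = (6/35)   [reduce mod 35]
6 = 2^1·3; (2/35) = -1 since 35 mod 8 = 3, so (6/35) = (-1)^1·(3/35); sign now +1
reciprocity: (3/35) = -1·(35/3) since 3 mod 4 = 3, 35 mod 4 = 3; sign now -1
(35/3) = (2/3)   [reduce mod 3]
2 = 2^1·1; (2/3) = -1 since 3 mod 8 = 3, so (2/3) = (-1)^1·(1/3); sign now +1
(1/3) = 1; final value = sign = +1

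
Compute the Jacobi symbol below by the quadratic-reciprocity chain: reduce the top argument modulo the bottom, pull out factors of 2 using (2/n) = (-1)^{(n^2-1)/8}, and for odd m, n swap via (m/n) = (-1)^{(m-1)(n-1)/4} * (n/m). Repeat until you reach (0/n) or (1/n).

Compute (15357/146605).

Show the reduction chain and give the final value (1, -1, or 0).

reciprocity: (15357/146605) = +1·(146605/15357) since 15357 mod 4 = 1, 146605 mod 4 = 1; sign now +1
(146605/15357) = (8392/15357)   [reduce mod 15357]
8392 = 2^3·1049; (2/15357) = -1 since 15357 mod 8 = 5, so (8392/15357) = (-1)^3·(1049/15357); sign now -1
reciprocity: (1049/15357) = +1·(15357/1049) since 1049 mod 4 = 1, 15357 mod 4 = 1; sign now -1
(15357/1049) = (671/1049)   [reduce mod 1049]
reciprocity: (671/1049) = +1·(1049/671) since 671 mod 4 = 3, 1049 mod 4 = 1; sign now -1
(1049/671) = (378/671)   [reduce mod 671]
378 = 2^1·189; (2/671) = +1 since 671 mod 8 = 7, so (378/671) = (+1)^1·(189/671); sign now -1
reciprocity: (189/671) = +1·(671/189) since 189 mod 4 = 1, 671 mod 4 = 3; sign now -1
(671/189) = (104/189)   [reduce mod 189]
104 = 2^3·13; (2/189) = -1 since 189 mod 8 = 5, so (104/189) = (-1)^3·(13/189); sign now +1
reciprocity: (13/189) = +1·(189/13) since 13 mod 4 = 1, 189 mod 4 = 1; sign now +1
(189/13) = (7/13)   [reduce mod 13]
reciprocity: (7/13) = +1·(13/7) since 7 mod 4 = 3, 13 mod 4 = 1; sign now +1
(13/7) = (6/7)   [reduce mod 7]
6 = 2^1·3; (2/7) = +1 since 7 mod 8 = 7, so (6/7) = (+1)^1·(3/7); sign now +1
reciprocity: (3/7) = -1·(7/3) since 3 mod 4 = 3, 7 mod 4 = 3; sign now -1
(7/3) = (1/3)   [reduce mod 3]
(1/3) = 1; final value = sign = -1

-1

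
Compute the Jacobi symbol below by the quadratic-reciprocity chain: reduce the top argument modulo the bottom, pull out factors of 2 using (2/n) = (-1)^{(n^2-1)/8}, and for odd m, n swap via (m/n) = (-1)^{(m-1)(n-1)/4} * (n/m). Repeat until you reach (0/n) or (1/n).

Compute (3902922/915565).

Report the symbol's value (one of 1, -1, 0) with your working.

(3902922/915565) = (240662/915565)   [reduce mod 915565]
240662 = 2^1·120331; (2/915565) = -1 since 915565 mod 8 = 5, so (240662/915565) = (-1)^1·(120331/915565); sign now -1
reciprocity: (120331/915565) = +1·(915565/120331) since 120331 mod 4 = 3, 915565 mod 4 = 1; sign now -1
(915565/120331) = (73248/120331)   [reduce mod 120331]
73248 = 2^5·2289; (2/120331) = -1 since 120331 mod 8 = 3, so (73248/120331) = (-1)^5·(2289/120331); sign now +1
reciprocity: (2289/120331) = +1·(120331/2289) since 2289 mod 4 = 1, 120331 mod 4 = 3; sign now +1
(120331/2289) = (1303/2289)   [reduce mod 2289]
reciprocity: (1303/2289) = +1·(2289/1303) since 1303 mod 4 = 3, 2289 mod 4 = 1; sign now +1
(2289/1303) = (986/1303)   [reduce mod 1303]
986 = 2^1·493; (2/1303) = +1 since 1303 mod 8 = 7, so (986/1303) = (+1)^1·(493/1303); sign now +1
reciprocity: (493/1303) = +1·(1303/493) since 493 mod 4 = 1, 1303 mod 4 = 3; sign now +1
(1303/493) = (317/493)   [reduce mod 493]
reciprocity: (317/493) = +1·(493/317) since 317 mod 4 = 1, 493 mod 4 = 1; sign now +1
(493/317) = (176/317)   [reduce mod 317]
176 = 2^4·11; (2/317) = -1 since 317 mod 8 = 5, so (176/317) = (-1)^4·(11/317); sign now +1
reciprocity: (11/317) = +1·(317/11) since 11 mod 4 = 3, 317 mod 4 = 1; sign now +1
(317/11) = (9/11)   [reduce mod 11]
reciprocity: (9/11) = +1·(11/9) since 9 mod 4 = 1, 11 mod 4 = 3; sign now +1
(11/9) = (2/9)   [reduce mod 9]
2 = 2^1·1; (2/9) = +1 since 9 mod 8 = 1, so (2/9) = (+1)^1·(1/9); sign now +1
(1/9) = 1; final value = sign = +1

1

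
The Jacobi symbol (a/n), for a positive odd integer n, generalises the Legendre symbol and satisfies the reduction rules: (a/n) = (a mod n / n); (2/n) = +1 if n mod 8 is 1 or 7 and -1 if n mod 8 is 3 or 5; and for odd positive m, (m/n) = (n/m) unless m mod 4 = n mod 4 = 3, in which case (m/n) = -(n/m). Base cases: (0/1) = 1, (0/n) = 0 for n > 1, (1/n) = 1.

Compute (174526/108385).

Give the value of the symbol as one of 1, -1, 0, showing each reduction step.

(174526/108385): 174526 mod 108385 = 66141, so (174526/108385) = (66141/108385)
flip (66141/108385) -> (108385/66141): both odd, 66141 mod 4 = 1, 108385 mod 4 = 1, so the flip contributes +1; sign now +1
(108385/66141): 108385 mod 66141 = 42244, so (108385/66141) = (42244/66141)
factor out 2^2: 42244 = 2^2·10561; with 66141 mod 8 = 5, (2/66141) = -1; sign now +1; continue with (10561/66141)
flip (10561/66141) -> (66141/10561): both odd, 10561 mod 4 = 1, 66141 mod 4 = 1, so the flip contributes +1; sign now +1
(66141/10561): 66141 mod 10561 = 2775, so (66141/10561) = (2775/10561)
flip (2775/10561) -> (10561/2775): both odd, 2775 mod 4 = 3, 10561 mod 4 = 1, so the flip contributes +1; sign now +1
(10561/2775): 10561 mod 2775 = 2236, so (10561/2775) = (2236/2775)
factor out 2^2: 2236 = 2^2·559; with 2775 mod 8 = 7, (2/2775) = +1; sign now +1; continue with (559/2775)
flip (559/2775) -> (2775/559): both odd, 559 mod 4 = 3, 2775 mod 4 = 3, so the flip contributes -1; sign now -1
(2775/559): 2775 mod 559 = 539, so (2775/559) = (539/559)
flip (539/559) -> (559/539): both odd, 539 mod 4 = 3, 559 mod 4 = 3, so the flip contributes -1; sign now +1
(559/539): 559 mod 539 = 20, so (559/539) = (20/539)
factor out 2^2: 20 = 2^2·5; with 539 mod 8 = 3, (2/539) = -1; sign now +1; continue with (5/539)
flip (5/539) -> (539/5): both odd, 5 mod 4 = 1, 539 mod 4 = 3, so the flip contributes +1; sign now +1
(539/5): 539 mod 5 = 4, so (539/5) = (4/5)
factor out 2^2: 4 = 2^2·1; with 5 mod 8 = 5, (2/5) = -1; sign now +1; continue with (1/5)
reached (1/5) = 1, so the symbol is +1

1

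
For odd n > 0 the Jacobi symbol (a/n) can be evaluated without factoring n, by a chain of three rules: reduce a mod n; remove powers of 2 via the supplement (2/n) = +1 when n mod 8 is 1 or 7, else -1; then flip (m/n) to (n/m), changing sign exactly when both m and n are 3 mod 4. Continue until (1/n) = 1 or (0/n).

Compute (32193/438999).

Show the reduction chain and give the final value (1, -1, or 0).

reciprocity: (32193/438999) = +1·(438999/32193) since 32193 mod 4 = 1, 438999 mod 4 = 3; sign now +1
(438999/32193) = (20490/32193)   [reduce mod 32193]
20490 = 2^1·10245; (2/32193) = +1 since 32193 mod 8 = 1, so (20490/32193) = (+1)^1·(10245/32193); sign now +1
reciprocity: (10245/32193) = +1·(32193/10245) since 10245 mod 4 = 1, 32193 mod 4 = 1; sign now +1
(32193/10245) = (1458/10245)   [reduce mod 10245]
1458 = 2^1·729; (2/10245) = -1 since 10245 mod 8 = 5, so (1458/10245) = (-1)^1·(729/10245); sign now -1
reciprocity: (729/10245) = +1·(10245/729) since 729 mod 4 = 1, 10245 mod 4 = 1; sign now -1
(10245/729) = (39/729)   [reduce mod 729]
reciprocity: (39/729) = +1·(729/39) since 39 mod 4 = 3, 729 mod 4 = 1; sign now -1
(729/39) = (27/39)   [reduce mod 39]
reciprocity: (27/39) = -1·(39/27) since 27 mod 4 = 3, 39 mod 4 = 3; sign now +1
(39/27) = (12/27)   [reduce mod 27]
12 = 2^2·3; (2/27) = -1 since 27 mod 8 = 3, so (12/27) = (-1)^2·(3/27); sign now +1
reciprocity: (3/27) = -1·(27/3) since 3 mod 4 = 3, 27 mod 4 = 3; sign now -1
(27/3) = (0/3)   [reduce mod 3]
(0/3) = 0   [gcd(a, n) > 1]; final value = 0

0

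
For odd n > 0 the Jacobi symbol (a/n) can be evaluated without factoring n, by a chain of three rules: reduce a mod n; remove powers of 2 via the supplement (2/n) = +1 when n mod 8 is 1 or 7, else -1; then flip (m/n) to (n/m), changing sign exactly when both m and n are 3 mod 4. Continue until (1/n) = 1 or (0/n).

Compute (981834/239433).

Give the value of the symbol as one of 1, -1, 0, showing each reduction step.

(981834/239433) = (24102/239433)   [reduce mod 239433]
24102 = 2^1·12051; (2/239433) = +1 since 239433 mod 8 = 1, so (24102/239433) = (+1)^1·(12051/239433); sign now +1
reciprocity: (12051/239433) = +1·(239433/12051) since 12051 mod 4 = 3, 239433 mod 4 = 1; sign now +1
(239433/12051) = (10464/12051)   [reduce mod 12051]
10464 = 2^5·327; (2/12051) = -1 since 12051 mod 8 = 3, so (10464/12051) = (-1)^5·(327/12051); sign now -1
reciprocity: (327/12051) = -1·(12051/327) since 327 mod 4 = 3, 12051 mod 4 = 3; sign now +1
(12051/327) = (279/327)   [reduce mod 327]
reciprocity: (279/327) = -1·(327/279) since 279 mod 4 = 3, 327 mod 4 = 3; sign now -1
(327/279) = (48/279)   [reduce mod 279]
48 = 2^4·3; (2/279) = +1 since 279 mod 8 = 7, so (48/279) = (+1)^4·(3/279); sign now -1
reciprocity: (3/279) = -1·(279/3) since 3 mod 4 = 3, 279 mod 4 = 3; sign now +1
(279/3) = (0/3)   [reduce mod 3]
(0/3) = 0   [gcd(a, n) > 1]; final value = 0

0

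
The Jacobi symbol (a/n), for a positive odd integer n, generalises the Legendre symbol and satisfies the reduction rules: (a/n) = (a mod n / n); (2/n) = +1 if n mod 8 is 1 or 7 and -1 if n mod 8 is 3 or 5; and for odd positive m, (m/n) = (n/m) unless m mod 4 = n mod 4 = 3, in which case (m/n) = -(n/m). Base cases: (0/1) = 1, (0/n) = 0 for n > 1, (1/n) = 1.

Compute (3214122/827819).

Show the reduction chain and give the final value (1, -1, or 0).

1

(3214122/827819): 3214122 mod 827819 = 730665, so (3214122/827819) = (730665/827819)
flip (730665/827819) -> (827819/730665): both odd, 730665 mod 4 = 1, 827819 mod 4 = 3, so the flip contributes +1; sign now +1
(827819/730665): 827819 mod 730665 = 97154, so (827819/730665) = (97154/730665)
factor out 2^1: 97154 = 2^1·48577; with 730665 mod 8 = 1, (2/730665) = +1; sign now +1; continue with (48577/730665)
flip (48577/730665) -> (730665/48577): both odd, 48577 mod 4 = 1, 730665 mod 4 = 1, so the flip contributes +1; sign now +1
(730665/48577): 730665 mod 48577 = 2010, so (730665/48577) = (2010/48577)
factor out 2^1: 2010 = 2^1·1005; with 48577 mod 8 = 1, (2/48577) = +1; sign now +1; continue with (1005/48577)
flip (1005/48577) -> (48577/1005): both odd, 1005 mod 4 = 1, 48577 mod 4 = 1, so the flip contributes +1; sign now +1
(48577/1005): 48577 mod 1005 = 337, so (48577/1005) = (337/1005)
flip (337/1005) -> (1005/337): both odd, 337 mod 4 = 1, 1005 mod 4 = 1, so the flip contributes +1; sign now +1
(1005/337): 1005 mod 337 = 331, so (1005/337) = (331/337)
flip (331/337) -> (337/331): both odd, 331 mod 4 = 3, 337 mod 4 = 1, so the flip contributes +1; sign now +1
(337/331): 337 mod 331 = 6, so (337/331) = (6/331)
factor out 2^1: 6 = 2^1·3; with 331 mod 8 = 3, (2/331) = -1; sign now -1; continue with (3/331)
flip (3/331) -> (331/3): both odd, 3 mod 4 = 3, 331 mod 4 = 3, so the flip contributes -1; sign now +1
(331/3): 331 mod 3 = 1, so (331/3) = (1/3)
reached (1/3) = 1, so the symbol is +1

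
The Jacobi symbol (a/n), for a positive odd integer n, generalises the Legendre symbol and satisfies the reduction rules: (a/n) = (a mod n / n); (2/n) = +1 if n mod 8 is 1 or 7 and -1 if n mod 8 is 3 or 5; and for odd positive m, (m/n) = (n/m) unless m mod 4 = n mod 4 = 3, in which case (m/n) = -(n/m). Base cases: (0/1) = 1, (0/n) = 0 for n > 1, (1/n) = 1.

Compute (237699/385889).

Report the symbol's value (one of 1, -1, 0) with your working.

flip (237699/385889) -> (385889/237699): both odd, 237699 mod 4 = 3, 385889 mod 4 = 1, so the flip contributes +1; sign now +1
(385889/237699): 385889 mod 237699 = 148190, so (385889/237699) = (148190/237699)
factor out 2^1: 148190 = 2^1·74095; with 237699 mod 8 = 3, (2/237699) = -1; sign now -1; continue with (74095/237699)
flip (74095/237699) -> (237699/74095): both odd, 74095 mod 4 = 3, 237699 mod 4 = 3, so the flip contributes -1; sign now +1
(237699/74095): 237699 mod 74095 = 15414, so (237699/74095) = (15414/74095)
factor out 2^1: 15414 = 2^1·7707; with 74095 mod 8 = 7, (2/74095) = +1; sign now +1; continue with (7707/74095)
flip (7707/74095) -> (74095/7707): both odd, 7707 mod 4 = 3, 74095 mod 4 = 3, so the flip contributes -1; sign now -1
(74095/7707): 74095 mod 7707 = 4732, so (74095/7707) = (4732/7707)
factor out 2^2: 4732 = 2^2·1183; with 7707 mod 8 = 3, (2/7707) = -1; sign now -1; continue with (1183/7707)
flip (1183/7707) -> (7707/1183): both odd, 1183 mod 4 = 3, 7707 mod 4 = 3, so the flip contributes -1; sign now +1
(7707/1183): 7707 mod 1183 = 609, so (7707/1183) = (609/1183)
flip (609/1183) -> (1183/609): both odd, 609 mod 4 = 1, 1183 mod 4 = 3, so the flip contributes +1; sign now +1
(1183/609): 1183 mod 609 = 574, so (1183/609) = (574/609)
factor out 2^1: 574 = 2^1·287; with 609 mod 8 = 1, (2/609) = +1; sign now +1; continue with (287/609)
flip (287/609) -> (609/287): both odd, 287 mod 4 = 3, 609 mod 4 = 1, so the flip contributes +1; sign now +1
(609/287): 609 mod 287 = 35, so (609/287) = (35/287)
flip (35/287) -> (287/35): both odd, 35 mod 4 = 3, 287 mod 4 = 3, so the flip contributes -1; sign now -1
(287/35): 287 mod 35 = 7, so (287/35) = (7/35)
flip (7/35) -> (35/7): both odd, 7 mod 4 = 3, 35 mod 4 = 3, so the flip contributes -1; sign now +1
(35/7): 35 mod 7 = 0, so (35/7) = (0/7)
reached (0/7); gcd(a, n) > 1, so (0/7) = 0 and the symbol is 0

0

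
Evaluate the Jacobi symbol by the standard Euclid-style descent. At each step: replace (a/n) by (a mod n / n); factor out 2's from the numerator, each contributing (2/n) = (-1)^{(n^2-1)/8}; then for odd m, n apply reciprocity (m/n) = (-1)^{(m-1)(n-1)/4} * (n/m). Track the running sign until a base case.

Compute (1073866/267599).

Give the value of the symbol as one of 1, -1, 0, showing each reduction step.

1

(1073866/267599) = (3470/267599)   [reduce mod 267599]
3470 = 2^1·1735; (2/267599) = +1 since 267599 mod 8 = 7, so (3470/267599) = (+1)^1·(1735/267599); sign now +1
reciprocity: (1735/267599) = -1·(267599/1735) since 1735 mod 4 = 3, 267599 mod 4 = 3; sign now -1
(267599/1735) = (409/1735)   [reduce mod 1735]
reciprocity: (409/1735) = +1·(1735/409) since 409 mod 4 = 1, 1735 mod 4 = 3; sign now -1
(1735/409) = (99/409)   [reduce mod 409]
reciprocity: (99/409) = +1·(409/99) since 99 mod 4 = 3, 409 mod 4 = 1; sign now -1
(409/99) = (13/99)   [reduce mod 99]
reciprocity: (13/99) = +1·(99/13) since 13 mod 4 = 1, 99 mod 4 = 3; sign now -1
(99/13) = (8/13)   [reduce mod 13]
8 = 2^3·1; (2/13) = -1 since 13 mod 8 = 5, so (8/13) = (-1)^3·(1/13); sign now +1
(1/13) = 1; final value = sign = +1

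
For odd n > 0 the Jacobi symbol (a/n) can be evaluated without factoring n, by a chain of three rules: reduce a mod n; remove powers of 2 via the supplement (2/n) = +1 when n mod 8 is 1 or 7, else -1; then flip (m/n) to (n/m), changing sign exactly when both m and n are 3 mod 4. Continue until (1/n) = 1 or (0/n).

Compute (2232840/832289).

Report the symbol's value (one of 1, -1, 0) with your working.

(2232840/832289) = (568262/832289)   [reduce mod 832289]
568262 = 2^1·284131; (2/832289) = +1 since 832289 mod 8 = 1, so (568262/832289) = (+1)^1·(284131/832289); sign now +1
reciprocity: (284131/832289) = +1·(832289/284131) since 284131 mod 4 = 3, 832289 mod 4 = 1; sign now +1
(832289/284131) = (264027/284131)   [reduce mod 284131]
reciprocity: (264027/284131) = -1·(284131/264027) since 264027 mod 4 = 3, 284131 mod 4 = 3; sign now -1
(284131/264027) = (20104/264027)   [reduce mod 264027]
20104 = 2^3·2513; (2/264027) = -1 since 264027 mod 8 = 3, so (20104/264027) = (-1)^3·(2513/264027); sign now +1
reciprocity: (2513/264027) = +1·(264027/2513) since 2513 mod 4 = 1, 264027 mod 4 = 3; sign now +1
(264027/2513) = (162/2513)   [reduce mod 2513]
162 = 2^1·81; (2/2513) = +1 since 2513 mod 8 = 1, so (162/2513) = (+1)^1·(81/2513); sign now +1
reciprocity: (81/2513) = +1·(2513/81) since 81 mod 4 = 1, 2513 mod 4 = 1; sign now +1
(2513/81) = (2/81)   [reduce mod 81]
2 = 2^1·1; (2/81) = +1 since 81 mod 8 = 1, so (2/81) = (+1)^1·(1/81); sign now +1
(1/81) = 1; final value = sign = +1

1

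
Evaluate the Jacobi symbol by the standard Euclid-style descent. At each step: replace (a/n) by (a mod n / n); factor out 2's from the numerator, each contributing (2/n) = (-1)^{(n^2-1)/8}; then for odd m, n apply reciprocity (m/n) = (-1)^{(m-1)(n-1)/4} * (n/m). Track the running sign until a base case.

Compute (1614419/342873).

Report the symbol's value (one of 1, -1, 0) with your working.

(1614419/342873) = (242927/342873)   [reduce mod 342873]
reciprocity: (242927/342873) = +1·(342873/242927) since 242927 mod 4 = 3, 342873 mod 4 = 1; sign now +1
(342873/242927) = (99946/242927)   [reduce mod 242927]
99946 = 2^1·49973; (2/242927) = +1 since 242927 mod 8 = 7, so (99946/242927) = (+1)^1·(49973/242927); sign now +1
reciprocity: (49973/242927) = +1·(242927/49973) since 49973 mod 4 = 1, 242927 mod 4 = 3; sign now +1
(242927/49973) = (43035/49973)   [reduce mod 49973]
reciprocity: (43035/49973) = +1·(49973/43035) since 43035 mod 4 = 3, 49973 mod 4 = 1; sign now +1
(49973/43035) = (6938/43035)   [reduce mod 43035]
6938 = 2^1·3469; (2/43035) = -1 since 43035 mod 8 = 3, so (6938/43035) = (-1)^1·(3469/43035); sign now -1
reciprocity: (3469/43035) = +1·(43035/3469) since 3469 mod 4 = 1, 43035 mod 4 = 3; sign now -1
(43035/3469) = (1407/3469)   [reduce mod 3469]
reciprocity: (1407/3469) = +1·(3469/1407) since 1407 mod 4 = 3, 3469 mod 4 = 1; sign now -1
(3469/1407) = (655/1407)   [reduce mod 1407]
reciprocity: (655/1407) = -1·(1407/655) since 655 mod 4 = 3, 1407 mod 4 = 3; sign now +1
(1407/655) = (97/655)   [reduce mod 655]
reciprocity: (97/655) = +1·(655/97) since 97 mod 4 = 1, 655 mod 4 = 3; sign now +1
(655/97) = (73/97)   [reduce mod 97]
reciprocity: (73/97) = +1·(97/73) since 73 mod 4 = 1, 97 mod 4 = 1; sign now +1
(97/73) = (24/73)   [reduce mod 73]
24 = 2^3·3; (2/73) = +1 since 73 mod 8 = 1, so (24/73) = (+1)^3·(3/73); sign now +1
reciprocity: (3/73) = +1·(73/3) since 3 mod 4 = 3, 73 mod 4 = 1; sign now +1
(73/3) = (1/3)   [reduce mod 3]
(1/3) = 1; final value = sign = +1

1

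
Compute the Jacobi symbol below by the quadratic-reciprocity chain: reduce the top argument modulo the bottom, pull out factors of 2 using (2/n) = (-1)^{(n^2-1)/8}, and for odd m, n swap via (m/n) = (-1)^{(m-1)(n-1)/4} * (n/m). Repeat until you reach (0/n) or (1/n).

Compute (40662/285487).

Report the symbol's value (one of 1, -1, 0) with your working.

-1

factor out 2^1: 40662 = 2^1·20331; with 285487 mod 8 = 7, (2/285487) = +1; sign now +1; continue with (20331/285487)
flip (20331/285487) -> (285487/20331): both odd, 20331 mod 4 = 3, 285487 mod 4 = 3, so the flip contributes -1; sign now -1
(285487/20331): 285487 mod 20331 = 853, so (285487/20331) = (853/20331)
flip (853/20331) -> (20331/853): both odd, 853 mod 4 = 1, 20331 mod 4 = 3, so the flip contributes +1; sign now -1
(20331/853): 20331 mod 853 = 712, so (20331/853) = (712/853)
factor out 2^3: 712 = 2^3·89; with 853 mod 8 = 5, (2/853) = -1; sign now +1; continue with (89/853)
flip (89/853) -> (853/89): both odd, 89 mod 4 = 1, 853 mod 4 = 1, so the flip contributes +1; sign now +1
(853/89): 853 mod 89 = 52, so (853/89) = (52/89)
factor out 2^2: 52 = 2^2·13; with 89 mod 8 = 1, (2/89) = +1; sign now +1; continue with (13/89)
flip (13/89) -> (89/13): both odd, 13 mod 4 = 1, 89 mod 4 = 1, so the flip contributes +1; sign now +1
(89/13): 89 mod 13 = 11, so (89/13) = (11/13)
flip (11/13) -> (13/11): both odd, 11 mod 4 = 3, 13 mod 4 = 1, so the flip contributes +1; sign now +1
(13/11): 13 mod 11 = 2, so (13/11) = (2/11)
factor out 2^1: 2 = 2^1·1; with 11 mod 8 = 3, (2/11) = -1; sign now -1; continue with (1/11)
reached (1/11) = 1, so the symbol is -1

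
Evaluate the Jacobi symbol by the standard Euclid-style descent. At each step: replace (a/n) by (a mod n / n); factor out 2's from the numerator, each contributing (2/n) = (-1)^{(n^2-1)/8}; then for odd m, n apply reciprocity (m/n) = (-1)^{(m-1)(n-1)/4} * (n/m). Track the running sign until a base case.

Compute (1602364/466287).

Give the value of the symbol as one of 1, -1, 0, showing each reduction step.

-1

(1602364/466287): 1602364 mod 466287 = 203503, so (1602364/466287) = (203503/466287)
flip (203503/466287) -> (466287/203503): both odd, 203503 mod 4 = 3, 466287 mod 4 = 3, so the flip contributes -1; sign now -1
(466287/203503): 466287 mod 203503 = 59281, so (466287/203503) = (59281/203503)
flip (59281/203503) -> (203503/59281): both odd, 59281 mod 4 = 1, 203503 mod 4 = 3, so the flip contributes +1; sign now -1
(203503/59281): 203503 mod 59281 = 25660, so (203503/59281) = (25660/59281)
factor out 2^2: 25660 = 2^2·6415; with 59281 mod 8 = 1, (2/59281) = +1; sign now -1; continue with (6415/59281)
flip (6415/59281) -> (59281/6415): both odd, 6415 mod 4 = 3, 59281 mod 4 = 1, so the flip contributes +1; sign now -1
(59281/6415): 59281 mod 6415 = 1546, so (59281/6415) = (1546/6415)
factor out 2^1: 1546 = 2^1·773; with 6415 mod 8 = 7, (2/6415) = +1; sign now -1; continue with (773/6415)
flip (773/6415) -> (6415/773): both odd, 773 mod 4 = 1, 6415 mod 4 = 3, so the flip contributes +1; sign now -1
(6415/773): 6415 mod 773 = 231, so (6415/773) = (231/773)
flip (231/773) -> (773/231): both odd, 231 mod 4 = 3, 773 mod 4 = 1, so the flip contributes +1; sign now -1
(773/231): 773 mod 231 = 80, so (773/231) = (80/231)
factor out 2^4: 80 = 2^4·5; with 231 mod 8 = 7, (2/231) = +1; sign now -1; continue with (5/231)
flip (5/231) -> (231/5): both odd, 5 mod 4 = 1, 231 mod 4 = 3, so the flip contributes +1; sign now -1
(231/5): 231 mod 5 = 1, so (231/5) = (1/5)
reached (1/5) = 1, so the symbol is -1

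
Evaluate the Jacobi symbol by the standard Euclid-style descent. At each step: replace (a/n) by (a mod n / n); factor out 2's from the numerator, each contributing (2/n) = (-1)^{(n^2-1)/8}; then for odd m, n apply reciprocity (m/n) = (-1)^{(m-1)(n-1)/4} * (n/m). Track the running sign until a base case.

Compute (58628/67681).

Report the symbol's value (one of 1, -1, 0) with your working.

1

factor out 2^2: 58628 = 2^2·14657; with 67681 mod 8 = 1, (2/67681) = +1; sign now +1; continue with (14657/67681)
flip (14657/67681) -> (67681/14657): both odd, 14657 mod 4 = 1, 67681 mod 4 = 1, so the flip contributes +1; sign now +1
(67681/14657): 67681 mod 14657 = 9053, so (67681/14657) = (9053/14657)
flip (9053/14657) -> (14657/9053): both odd, 9053 mod 4 = 1, 14657 mod 4 = 1, so the flip contributes +1; sign now +1
(14657/9053): 14657 mod 9053 = 5604, so (14657/9053) = (5604/9053)
factor out 2^2: 5604 = 2^2·1401; with 9053 mod 8 = 5, (2/9053) = -1; sign now +1; continue with (1401/9053)
flip (1401/9053) -> (9053/1401): both odd, 1401 mod 4 = 1, 9053 mod 4 = 1, so the flip contributes +1; sign now +1
(9053/1401): 9053 mod 1401 = 647, so (9053/1401) = (647/1401)
flip (647/1401) -> (1401/647): both odd, 647 mod 4 = 3, 1401 mod 4 = 1, so the flip contributes +1; sign now +1
(1401/647): 1401 mod 647 = 107, so (1401/647) = (107/647)
flip (107/647) -> (647/107): both odd, 107 mod 4 = 3, 647 mod 4 = 3, so the flip contributes -1; sign now -1
(647/107): 647 mod 107 = 5, so (647/107) = (5/107)
flip (5/107) -> (107/5): both odd, 5 mod 4 = 1, 107 mod 4 = 3, so the flip contributes +1; sign now -1
(107/5): 107 mod 5 = 2, so (107/5) = (2/5)
factor out 2^1: 2 = 2^1·1; with 5 mod 8 = 5, (2/5) = -1; sign now +1; continue with (1/5)
reached (1/5) = 1, so the symbol is +1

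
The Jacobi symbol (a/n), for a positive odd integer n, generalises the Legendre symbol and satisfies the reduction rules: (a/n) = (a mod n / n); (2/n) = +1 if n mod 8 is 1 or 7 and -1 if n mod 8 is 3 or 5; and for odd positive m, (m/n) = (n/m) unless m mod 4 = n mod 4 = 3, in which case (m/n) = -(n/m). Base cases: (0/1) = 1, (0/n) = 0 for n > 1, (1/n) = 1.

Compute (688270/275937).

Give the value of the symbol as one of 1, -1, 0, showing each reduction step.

1

(688270/275937): 688270 mod 275937 = 136396, so (688270/275937) = (136396/275937)
factor out 2^2: 136396 = 2^2·34099; with 275937 mod 8 = 1, (2/275937) = +1; sign now +1; continue with (34099/275937)
flip (34099/275937) -> (275937/34099): both odd, 34099 mod 4 = 3, 275937 mod 4 = 1, so the flip contributes +1; sign now +1
(275937/34099): 275937 mod 34099 = 3145, so (275937/34099) = (3145/34099)
flip (3145/34099) -> (34099/3145): both odd, 3145 mod 4 = 1, 34099 mod 4 = 3, so the flip contributes +1; sign now +1
(34099/3145): 34099 mod 3145 = 2649, so (34099/3145) = (2649/3145)
flip (2649/3145) -> (3145/2649): both odd, 2649 mod 4 = 1, 3145 mod 4 = 1, so the flip contributes +1; sign now +1
(3145/2649): 3145 mod 2649 = 496, so (3145/2649) = (496/2649)
factor out 2^4: 496 = 2^4·31; with 2649 mod 8 = 1, (2/2649) = +1; sign now +1; continue with (31/2649)
flip (31/2649) -> (2649/31): both odd, 31 mod 4 = 3, 2649 mod 4 = 1, so the flip contributes +1; sign now +1
(2649/31): 2649 mod 31 = 14, so (2649/31) = (14/31)
factor out 2^1: 14 = 2^1·7; with 31 mod 8 = 7, (2/31) = +1; sign now +1; continue with (7/31)
flip (7/31) -> (31/7): both odd, 7 mod 4 = 3, 31 mod 4 = 3, so the flip contributes -1; sign now -1
(31/7): 31 mod 7 = 3, so (31/7) = (3/7)
flip (3/7) -> (7/3): both odd, 3 mod 4 = 3, 7 mod 4 = 3, so the flip contributes -1; sign now +1
(7/3): 7 mod 3 = 1, so (7/3) = (1/3)
reached (1/3) = 1, so the symbol is +1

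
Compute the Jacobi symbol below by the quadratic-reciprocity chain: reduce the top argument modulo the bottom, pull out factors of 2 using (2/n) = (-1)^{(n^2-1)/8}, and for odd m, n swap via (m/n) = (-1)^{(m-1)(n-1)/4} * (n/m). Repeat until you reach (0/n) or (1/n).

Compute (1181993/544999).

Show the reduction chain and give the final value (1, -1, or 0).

(1181993/544999) = (91995/544999)   [reduce mod 544999]
reciprocity: (91995/544999) = -1·(544999/91995) since 91995 mod 4 = 3, 544999 mod 4 = 3; sign now -1
(544999/91995) = (85024/91995)   [reduce mod 91995]
85024 = 2^5·2657; (2/91995) = -1 since 91995 mod 8 = 3, so (85024/91995) = (-1)^5·(2657/91995); sign now +1
reciprocity: (2657/91995) = +1·(91995/2657) since 2657 mod 4 = 1, 91995 mod 4 = 3; sign now +1
(91995/2657) = (1657/2657)   [reduce mod 2657]
reciprocity: (1657/2657) = +1·(2657/1657) since 1657 mod 4 = 1, 2657 mod 4 = 1; sign now +1
(2657/1657) = (1000/1657)   [reduce mod 1657]
1000 = 2^3·125; (2/1657) = +1 since 1657 mod 8 = 1, so (1000/1657) = (+1)^3·(125/1657); sign now +1
reciprocity: (125/1657) = +1·(1657/125) since 125 mod 4 = 1, 1657 mod 4 = 1; sign now +1
(1657/125) = (32/125)   [reduce mod 125]
32 = 2^5·1; (2/125) = -1 since 125 mod 8 = 5, so (32/125) = (-1)^5·(1/125); sign now -1
(1/125) = 1; final value = sign = -1

-1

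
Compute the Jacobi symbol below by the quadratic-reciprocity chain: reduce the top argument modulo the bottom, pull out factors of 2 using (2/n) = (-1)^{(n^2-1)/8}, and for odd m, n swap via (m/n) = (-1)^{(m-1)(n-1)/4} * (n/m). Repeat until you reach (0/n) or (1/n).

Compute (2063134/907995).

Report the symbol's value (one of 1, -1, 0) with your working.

1

(2063134/907995) = (247144/907995)   [reduce mod 907995]
247144 = 2^3·30893; (2/907995) = -1 since 907995 mod 8 = 3, so (247144/907995) = (-1)^3·(30893/907995); sign now -1
reciprocity: (30893/907995) = +1·(907995/30893) since 30893 mod 4 = 1, 907995 mod 4 = 3; sign now -1
(907995/30893) = (12098/30893)   [reduce mod 30893]
12098 = 2^1·6049; (2/30893) = -1 since 30893 mod 8 = 5, so (12098/30893) = (-1)^1·(6049/30893); sign now +1
reciprocity: (6049/30893) = +1·(30893/6049) since 6049 mod 4 = 1, 30893 mod 4 = 1; sign now +1
(30893/6049) = (648/6049)   [reduce mod 6049]
648 = 2^3·81; (2/6049) = +1 since 6049 mod 8 = 1, so (648/6049) = (+1)^3·(81/6049); sign now +1
reciprocity: (81/6049) = +1·(6049/81) since 81 mod 4 = 1, 6049 mod 4 = 1; sign now +1
(6049/81) = (55/81)   [reduce mod 81]
reciprocity: (55/81) = +1·(81/55) since 55 mod 4 = 3, 81 mod 4 = 1; sign now +1
(81/55) = (26/55)   [reduce mod 55]
26 = 2^1·13; (2/55) = +1 since 55 mod 8 = 7, so (26/55) = (+1)^1·(13/55); sign now +1
reciprocity: (13/55) = +1·(55/13) since 13 mod 4 = 1, 55 mod 4 = 3; sign now +1
(55/13) = (3/13)   [reduce mod 13]
reciprocity: (3/13) = +1·(13/3) since 3 mod 4 = 3, 13 mod 4 = 1; sign now +1
(13/3) = (1/3)   [reduce mod 3]
(1/3) = 1; final value = sign = +1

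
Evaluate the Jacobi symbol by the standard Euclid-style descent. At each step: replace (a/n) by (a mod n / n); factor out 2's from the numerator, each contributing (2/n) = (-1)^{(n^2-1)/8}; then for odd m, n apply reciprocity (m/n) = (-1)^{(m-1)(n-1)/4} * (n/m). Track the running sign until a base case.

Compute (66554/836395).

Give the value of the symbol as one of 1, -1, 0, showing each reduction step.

66554 = 2^1·33277; (2/836395) = -1 since 836395 mod 8 = 3, so (66554/836395) = (-1)^1·(33277/836395); sign now -1
reciprocity: (33277/836395) = +1·(836395/33277) since 33277 mod 4 = 1, 836395 mod 4 = 3; sign now -1
(836395/33277) = (4470/33277)   [reduce mod 33277]
4470 = 2^1·2235; (2/33277) = -1 since 33277 mod 8 = 5, so (4470/33277) = (-1)^1·(2235/33277); sign now +1
reciprocity: (2235/33277) = +1·(33277/2235) since 2235 mod 4 = 3, 33277 mod 4 = 1; sign now +1
(33277/2235) = (1987/2235)   [reduce mod 2235]
reciprocity: (1987/2235) = -1·(2235/1987) since 1987 mod 4 = 3, 2235 mod 4 = 3; sign now -1
(2235/1987) = (248/1987)   [reduce mod 1987]
248 = 2^3·31; (2/1987) = -1 since 1987 mod 8 = 3, so (248/1987) = (-1)^3·(31/1987); sign now +1
reciprocity: (31/1987) = -1·(1987/31) since 31 mod 4 = 3, 1987 mod 4 = 3; sign now -1
(1987/31) = (3/31)   [reduce mod 31]
reciprocity: (3/31) = -1·(31/3) since 3 mod 4 = 3, 31 mod 4 = 3; sign now +1
(31/3) = (1/3)   [reduce mod 3]
(1/3) = 1; final value = sign = +1

1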